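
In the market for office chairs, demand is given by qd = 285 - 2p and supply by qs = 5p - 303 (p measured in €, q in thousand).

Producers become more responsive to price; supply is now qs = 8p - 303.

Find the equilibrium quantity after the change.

Initially, 285 - 2p = 5p - 303, so 588 = 7p and p = 84, q = 117.
The new curves are qd = 285 - 2p (demand) and qs = 8p - 303 (supply).
Setting them equal: 285 - 2p = 8p - 303 → 588 = 10p, so p = 58.8 and q = 167.4.

167.4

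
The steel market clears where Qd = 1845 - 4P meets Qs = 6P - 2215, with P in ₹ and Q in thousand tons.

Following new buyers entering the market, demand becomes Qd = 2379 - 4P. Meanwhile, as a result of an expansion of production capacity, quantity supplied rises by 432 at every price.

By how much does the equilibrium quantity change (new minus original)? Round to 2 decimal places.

Original equilibrium: 1845 - 4P = 6P - 2215 gives 4060 = 10P, so P = 406 and Q = 221.
After the shift, demand is Qd = 2379 - 4P and supply is Qs = 6P - 1783.
Setting them equal: 2379 - 4P = 6P - 1783 → 4162 = 10P, so P = 416.2 and Q = 714.2.
ΔQ = 714.2 − 221 = +493.20.

+493.20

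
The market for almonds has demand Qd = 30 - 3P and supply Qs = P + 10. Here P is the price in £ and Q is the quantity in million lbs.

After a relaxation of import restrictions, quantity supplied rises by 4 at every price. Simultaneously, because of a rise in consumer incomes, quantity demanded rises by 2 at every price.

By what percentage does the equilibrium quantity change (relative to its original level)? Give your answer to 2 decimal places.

+23.33

Solve the original market: 30 - 3P = P + 10, hence P = 5 and Q = 15.
After the shift, demand is Qd = 32 - 3P and supply is Qs = P + 14.
Setting them equal: 32 - 3P = P + 14 → 18 = 4P, so P = 4.5 and Q = 18.5.
%ΔQ = (18.5 − 15) / 15 × 100 = +23.33%.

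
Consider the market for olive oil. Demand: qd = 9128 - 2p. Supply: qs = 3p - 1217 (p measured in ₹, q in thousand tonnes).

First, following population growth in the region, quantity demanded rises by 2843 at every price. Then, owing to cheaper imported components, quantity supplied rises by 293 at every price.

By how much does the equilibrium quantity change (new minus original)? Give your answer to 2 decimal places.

+1823.00

Before the shock: 9128 - 2p = 3p - 1217 ⇒ 10345 = 5p ⇒ p = 2069, q = 4990.
With the change applied: demand qd = 11971 - 2p, supply qs = 3p - 924.
New equilibrium: 11971 - 2p = 3p - 924 ⇒ 12895 = 5p ⇒ p = 2579, q = 6813.
Δq = 6813 − 4990 = +1823.00.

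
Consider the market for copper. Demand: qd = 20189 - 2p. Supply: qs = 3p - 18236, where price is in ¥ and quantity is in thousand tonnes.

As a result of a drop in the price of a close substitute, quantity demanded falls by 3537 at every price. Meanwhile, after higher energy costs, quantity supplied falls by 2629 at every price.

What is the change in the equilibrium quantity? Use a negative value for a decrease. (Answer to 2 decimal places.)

-3173.80

Initially, 20189 - 2p = 3p - 18236, so 38425 = 5p and p = 7685, q = 4819.
The new curves are qd = 16652 - 2p (demand) and qs = 3p - 20865 (supply).
Clearing the new market: 16652 - 2p = 3p - 20865, so p = 7503.4 and q = 1645.2.
Δq = 1645.2 − 4819 = -3173.80.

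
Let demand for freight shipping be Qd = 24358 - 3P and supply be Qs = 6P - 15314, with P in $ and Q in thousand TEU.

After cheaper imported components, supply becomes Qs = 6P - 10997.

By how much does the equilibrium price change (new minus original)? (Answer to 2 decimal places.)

-479.67

Initially, 24358 - 3P = 6P - 15314, so 39672 = 9P and P = 4408, Q = 11134.
With the change applied: demand Qd = 24358 - 3P, supply Qs = 6P - 10997.
New equilibrium: 24358 - 3P = 6P - 10997 ⇒ 35355 = 9P ⇒ P = 11785/3 ≈ 3928.3333, Q = 12573.
ΔP = 3928.3333 − 4408 = -479.67.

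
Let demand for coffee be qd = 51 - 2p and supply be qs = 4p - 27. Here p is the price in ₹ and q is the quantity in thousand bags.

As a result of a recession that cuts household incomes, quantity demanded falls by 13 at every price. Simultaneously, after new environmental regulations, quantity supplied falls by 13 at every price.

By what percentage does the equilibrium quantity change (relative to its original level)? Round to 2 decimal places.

Initially, 51 - 2p = 4p - 27, so 78 = 6p and p = 13, q = 25.
With the change applied: demand qd = 38 - 2p, supply qs = 4p - 40.
Clearing the new market: 38 - 2p = 4p - 40, so p = 13 and q = 12.
%Δq = (12 − 25) / 25 × 100 = -52.00%.

-52.00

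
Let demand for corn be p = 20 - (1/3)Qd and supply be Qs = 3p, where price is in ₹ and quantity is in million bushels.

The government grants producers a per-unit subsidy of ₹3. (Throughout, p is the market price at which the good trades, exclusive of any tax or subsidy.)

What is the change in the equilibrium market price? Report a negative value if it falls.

Initially, 60 - 3p = 3p, so 60 = 6p and p = 10, Q = 30.
Since sellers receive the price plus the subsidy, the effective supply curve becomes Qs = 3p + 9.
Setting them equal: 60 - 3p = 3p + 9 → 51 = 6p, so p = 8.5 and Q = 34.5.
Δp = 8.5 − 10 = -1.5.

-1.5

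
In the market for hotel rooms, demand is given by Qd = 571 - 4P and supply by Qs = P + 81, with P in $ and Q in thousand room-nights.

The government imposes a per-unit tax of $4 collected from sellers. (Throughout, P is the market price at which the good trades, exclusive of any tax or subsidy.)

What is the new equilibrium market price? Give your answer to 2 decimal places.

98.80

Before the shock: 571 - 4P = P + 81 ⇒ 490 = 5P ⇒ P = 98, Q = 179.
Since sellers keep the price net of the tax, the effective supply curve becomes Qs = P + 77.
New equilibrium: 571 - 4P = P + 77 ⇒ 494 = 5P ⇒ P = 98.8, Q = 175.8.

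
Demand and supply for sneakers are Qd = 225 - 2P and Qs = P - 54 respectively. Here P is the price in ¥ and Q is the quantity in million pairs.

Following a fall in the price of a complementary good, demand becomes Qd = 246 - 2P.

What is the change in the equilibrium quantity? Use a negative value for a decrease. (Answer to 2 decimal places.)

Original equilibrium: 225 - 2P = P - 54 gives 279 = 3P, so P = 93 and Q = 39.
The shock moves the curves to Qd = 246 - 2P and Qs = P - 54.
Clearing the new market: 246 - 2P = P - 54, so P = 100 and Q = 46.
ΔQ = 46 − 39 = +7.00.

+7.00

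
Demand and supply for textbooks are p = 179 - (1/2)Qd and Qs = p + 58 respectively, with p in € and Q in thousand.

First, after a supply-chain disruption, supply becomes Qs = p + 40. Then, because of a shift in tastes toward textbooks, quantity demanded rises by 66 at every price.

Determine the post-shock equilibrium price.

Before the shock: 358 - 2p = p + 58 ⇒ 300 = 3p ⇒ p = 100, Q = 158.
The shock moves the curves to Qd = 424 - 2p and Qs = p + 40.
Clearing the new market: 424 - 2p = p + 40, so p = 128 and Q = 168.

128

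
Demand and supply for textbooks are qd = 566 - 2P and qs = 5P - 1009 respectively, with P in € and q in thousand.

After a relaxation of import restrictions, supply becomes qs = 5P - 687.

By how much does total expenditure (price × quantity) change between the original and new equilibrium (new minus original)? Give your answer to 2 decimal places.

+11132.00

Before the shock: 566 - 2P = 5P - 1009 ⇒ 1575 = 7P ⇒ P = 225, q = 116.
The shock moves the curves to qd = 566 - 2P and qs = 5P - 687.
New equilibrium: 566 - 2P = 5P - 687 ⇒ 1253 = 7P ⇒ P = 179, q = 208.
Expenditure moves from 225×116 = 26100 to 179×208 = 37232; change = +11132.00.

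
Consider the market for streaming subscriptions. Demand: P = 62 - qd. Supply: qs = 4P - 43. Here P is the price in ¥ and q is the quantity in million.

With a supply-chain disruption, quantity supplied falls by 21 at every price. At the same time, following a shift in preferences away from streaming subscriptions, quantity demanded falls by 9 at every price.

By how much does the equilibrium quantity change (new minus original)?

Solve the original market: 62 - P = 4P - 43, hence P = 21 and q = 41.
With the change applied: demand qd = 53 - P, supply qs = 4P - 64.
Clearing the new market: 53 - P = 4P - 64, so P = 23.4 and q = 29.6.
Δq = 29.6 − 41 = -11.4.

-11.4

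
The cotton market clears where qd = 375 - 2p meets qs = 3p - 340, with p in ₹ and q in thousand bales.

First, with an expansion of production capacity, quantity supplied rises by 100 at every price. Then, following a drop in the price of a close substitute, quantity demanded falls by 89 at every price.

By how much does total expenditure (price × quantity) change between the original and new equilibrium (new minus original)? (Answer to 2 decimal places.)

Initially, 375 - 2p = 3p - 340, so 715 = 5p and p = 143, q = 89.
The new curves are qd = 286 - 2p (demand) and qs = 3p - 240 (supply).
Clearing the new market: 286 - 2p = 3p - 240, so p = 105.2 and q = 75.6.
Expenditure moves from 143×89 = 12727 to 105.2×75.6 = 7953.12; change = -4773.88.

-4773.88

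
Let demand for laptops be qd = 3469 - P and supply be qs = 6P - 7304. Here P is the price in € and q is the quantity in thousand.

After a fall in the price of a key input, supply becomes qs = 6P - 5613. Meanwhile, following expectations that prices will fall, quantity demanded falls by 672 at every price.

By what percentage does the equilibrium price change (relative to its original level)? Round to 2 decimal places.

-21.93

Before the shock: 3469 - P = 6P - 7304 ⇒ 10773 = 7P ⇒ P = 1539, q = 1930.
The shock moves the curves to qd = 2797 - P and qs = 6P - 5613.
Equate the new curves: 2797 - P = 6P - 5613, giving 8410 = 7P, P = 8410/7 ≈ 1201.4286, q = 11169/7 ≈ 1595.5714.
%ΔP = (1201.4286 − 1539) / 1539 × 100 = -21.93%.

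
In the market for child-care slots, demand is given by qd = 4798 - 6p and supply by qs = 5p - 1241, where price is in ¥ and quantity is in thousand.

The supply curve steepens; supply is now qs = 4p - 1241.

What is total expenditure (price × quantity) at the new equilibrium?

709340.94

Solve the original market: 4798 - 6p = 5p - 1241, hence p = 549 and q = 1504.
The new curves are qd = 4798 - 6p (demand) and qs = 4p - 1241 (supply).
New equilibrium: 4798 - 6p = 4p - 1241 ⇒ 6039 = 10p ⇒ p = 603.9, q = 1174.6.
New expenditure = 603.9 × 1174.6 = 709340.94.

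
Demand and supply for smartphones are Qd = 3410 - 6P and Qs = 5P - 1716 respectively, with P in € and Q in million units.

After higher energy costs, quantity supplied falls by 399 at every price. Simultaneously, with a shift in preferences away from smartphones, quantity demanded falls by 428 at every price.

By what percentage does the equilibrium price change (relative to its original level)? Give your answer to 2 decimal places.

Solve the original market: 3410 - 6P = 5P - 1716, hence P = 466 and Q = 614.
The shock moves the curves to Qd = 2982 - 6P and Qs = 5P - 2115.
Equate the new curves: 2982 - 6P = 5P - 2115, giving 5097 = 11P, P = 5097/11 ≈ 463.3636, Q = 2220/11 ≈ 201.8182.
%ΔP = (463.3636 − 466) / 466 × 100 = -0.57%.

-0.57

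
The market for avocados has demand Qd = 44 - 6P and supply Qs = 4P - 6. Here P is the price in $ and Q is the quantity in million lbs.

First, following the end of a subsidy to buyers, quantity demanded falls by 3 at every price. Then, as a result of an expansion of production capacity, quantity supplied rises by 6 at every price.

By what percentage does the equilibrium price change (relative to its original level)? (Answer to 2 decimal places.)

-18.00

Before the shock: 44 - 6P = 4P - 6 ⇒ 50 = 10P ⇒ P = 5, Q = 14.
After the shift, demand is Qd = 41 - 6P and supply is Qs = 4P.
Setting them equal: 41 - 6P = 4P → 41 = 10P, so P = 4.1 and Q = 16.4.
%ΔP = (4.1 − 5) / 5 × 100 = -18.00%.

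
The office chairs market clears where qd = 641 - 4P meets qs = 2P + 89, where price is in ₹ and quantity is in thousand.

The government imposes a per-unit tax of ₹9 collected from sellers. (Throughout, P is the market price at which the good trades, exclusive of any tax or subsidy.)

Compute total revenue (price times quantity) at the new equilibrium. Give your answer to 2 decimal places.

24795.00

Original equilibrium: 641 - 4P = 2P + 89 gives 552 = 6P, so P = 92 and q = 273.
Since sellers keep the price net of the tax, the effective supply curve becomes qs = 2P + 71.
Clearing the new market: 641 - 4P = 2P + 71, so P = 95 and q = 261.
New expenditure = 95 × 261 = 24795.00.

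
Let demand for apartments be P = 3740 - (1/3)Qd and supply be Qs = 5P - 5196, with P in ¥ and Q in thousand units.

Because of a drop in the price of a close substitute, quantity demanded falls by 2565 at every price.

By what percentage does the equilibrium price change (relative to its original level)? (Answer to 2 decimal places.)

Solve the original market: 11220 - 3P = 5P - 5196, hence P = 2052 and Q = 5064.
The new curves are Qd = 8655 - 3P (demand) and Qs = 5P - 5196 (supply).
Equate the new curves: 8655 - 3P = 5P - 5196, giving 13851 = 8P, P = 1731.375, Q = 3460.875.
%ΔP = (1731.375 − 2052) / 2052 × 100 = -15.63%.

-15.63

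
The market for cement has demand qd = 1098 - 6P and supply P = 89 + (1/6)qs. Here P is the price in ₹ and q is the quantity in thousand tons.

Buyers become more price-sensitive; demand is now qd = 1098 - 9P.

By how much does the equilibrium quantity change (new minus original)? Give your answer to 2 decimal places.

-163.20

Original equilibrium: 1098 - 6P = 6P - 534 gives 1632 = 12P, so P = 136 and q = 282.
After the shift, demand is qd = 1098 - 9P and supply is qs = 6P - 534.
Setting them equal: 1098 - 9P = 6P - 534 → 1632 = 15P, so P = 108.8 and q = 118.8.
Δq = 118.8 − 282 = -163.20.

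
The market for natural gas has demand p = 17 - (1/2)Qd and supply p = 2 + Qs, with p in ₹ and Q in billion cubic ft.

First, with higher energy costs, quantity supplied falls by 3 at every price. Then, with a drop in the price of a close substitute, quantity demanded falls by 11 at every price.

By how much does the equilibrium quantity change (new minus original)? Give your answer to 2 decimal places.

Before the shock: 34 - 2p = p - 2 ⇒ 36 = 3p ⇒ p = 12, Q = 10.
The shock moves the curves to Qd = 23 - 2p and Qs = p - 5.
Clearing the new market: 23 - 2p = p - 5, so p = 28/3 ≈ 9.3333 and Q = 13/3 ≈ 4.3333.
ΔQ = 4.3333 − 10 = -5.67.

-5.67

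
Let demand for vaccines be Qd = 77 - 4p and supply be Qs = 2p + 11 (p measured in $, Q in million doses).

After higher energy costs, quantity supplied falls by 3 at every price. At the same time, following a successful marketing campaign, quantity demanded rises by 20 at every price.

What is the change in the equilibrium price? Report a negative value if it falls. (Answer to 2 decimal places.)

+3.83

Initially, 77 - 4p = 2p + 11, so 66 = 6p and p = 11, Q = 33.
After the shift, demand is Qd = 97 - 4p and supply is Qs = 2p + 8.
Setting them equal: 97 - 4p = 2p + 8 → 89 = 6p, so p = 89/6 ≈ 14.8333 and Q = 113/3 ≈ 37.6667.
Δp = 14.8333 − 11 = +3.83.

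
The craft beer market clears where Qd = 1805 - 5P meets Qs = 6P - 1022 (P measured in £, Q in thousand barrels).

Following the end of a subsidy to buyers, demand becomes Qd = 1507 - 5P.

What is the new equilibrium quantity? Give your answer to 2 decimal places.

357.45

Initially, 1805 - 5P = 6P - 1022, so 2827 = 11P and P = 257, Q = 520.
After the shift, demand is Qd = 1507 - 5P and supply is Qs = 6P - 1022.
Setting them equal: 1507 - 5P = 6P - 1022 → 2529 = 11P, so P = 2529/11 ≈ 229.9091 and Q = 3932/11 ≈ 357.4545.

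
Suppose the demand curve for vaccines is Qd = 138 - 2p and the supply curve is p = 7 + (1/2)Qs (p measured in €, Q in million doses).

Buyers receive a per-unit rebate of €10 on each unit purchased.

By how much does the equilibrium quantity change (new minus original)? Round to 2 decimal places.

Before the shock: 138 - 2p = 2p - 14 ⇒ 152 = 4p ⇒ p = 38, Q = 62.
Since buyers' out-of-pocket price is the market price minus the rebate, the effective demand curve becomes Qd = 158 - 2p.
Equate the new curves: 158 - 2p = 2p - 14, giving 172 = 4p, p = 43, Q = 72.
ΔQ = 72 − 62 = +10.00.

+10.00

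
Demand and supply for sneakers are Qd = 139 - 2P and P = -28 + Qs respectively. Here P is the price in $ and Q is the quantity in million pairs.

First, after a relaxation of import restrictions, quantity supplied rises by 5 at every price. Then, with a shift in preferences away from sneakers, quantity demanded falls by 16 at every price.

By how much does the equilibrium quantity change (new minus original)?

Original equilibrium: 139 - 2P = P + 28 gives 111 = 3P, so P = 37 and Q = 65.
The new curves are Qd = 123 - 2P (demand) and Qs = P + 33 (supply).
Setting them equal: 123 - 2P = P + 33 → 90 = 3P, so P = 30 and Q = 63.
ΔQ = 63 − 65 = -2.

-2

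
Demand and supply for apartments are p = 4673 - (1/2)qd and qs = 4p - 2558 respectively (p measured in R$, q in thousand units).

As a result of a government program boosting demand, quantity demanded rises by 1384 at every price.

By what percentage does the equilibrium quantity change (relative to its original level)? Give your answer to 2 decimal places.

Original equilibrium: 9346 - 2p = 4p - 2558 gives 11904 = 6p, so p = 1984 and q = 5378.
The new curves are qd = 10730 - 2p (demand) and qs = 4p - 2558 (supply).
Equate the new curves: 10730 - 2p = 4p - 2558, giving 13288 = 6p, p = 6644/3 ≈ 2214.6667, q = 18902/3 ≈ 6300.6667.
%Δq = (6300.6667 − 5378) / 5378 × 100 = +17.16%.

+17.16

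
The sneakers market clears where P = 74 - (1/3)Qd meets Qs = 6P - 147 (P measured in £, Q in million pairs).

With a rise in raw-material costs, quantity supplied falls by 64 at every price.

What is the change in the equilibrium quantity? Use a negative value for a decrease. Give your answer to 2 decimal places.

Original equilibrium: 222 - 3P = 6P - 147 gives 369 = 9P, so P = 41 and Q = 99.
With the change applied: demand Qd = 222 - 3P, supply Qs = 6P - 211.
New equilibrium: 222 - 3P = 6P - 211 ⇒ 433 = 9P ⇒ P = 433/9 ≈ 48.1111, Q = 233/3 ≈ 77.6667.
ΔQ = 77.6667 − 99 = -21.33.

-21.33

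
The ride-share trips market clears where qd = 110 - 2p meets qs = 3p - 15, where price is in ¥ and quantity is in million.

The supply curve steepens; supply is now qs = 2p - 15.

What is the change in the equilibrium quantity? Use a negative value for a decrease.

Original equilibrium: 110 - 2p = 3p - 15 gives 125 = 5p, so p = 25 and q = 60.
The new curves are qd = 110 - 2p (demand) and qs = 2p - 15 (supply).
Equate the new curves: 110 - 2p = 2p - 15, giving 125 = 4p, p = 31.25, q = 47.5.
Δq = 47.5 − 60 = -12.5.

-12.5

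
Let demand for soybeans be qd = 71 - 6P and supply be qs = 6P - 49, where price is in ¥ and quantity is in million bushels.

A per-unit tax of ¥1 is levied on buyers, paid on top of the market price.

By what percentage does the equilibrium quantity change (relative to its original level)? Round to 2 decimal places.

-27.27

Solve the original market: 71 - 6P = 6P - 49, hence P = 10 and q = 11.
Since buyers pay the price plus the tax, the effective demand curve becomes qd = 65 - 6P.
New equilibrium: 65 - 6P = 6P - 49 ⇒ 114 = 12P ⇒ P = 9.5, q = 8.
%Δq = (8 − 11) / 11 × 100 = -27.27%.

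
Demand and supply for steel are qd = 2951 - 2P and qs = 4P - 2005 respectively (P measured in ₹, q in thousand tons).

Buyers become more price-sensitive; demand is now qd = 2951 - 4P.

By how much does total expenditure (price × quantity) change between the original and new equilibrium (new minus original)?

Solve the original market: 2951 - 2P = 4P - 2005, hence P = 826 and q = 1299.
After the shift, demand is qd = 2951 - 4P and supply is qs = 4P - 2005.
New equilibrium: 2951 - 4P = 4P - 2005 ⇒ 4956 = 8P ⇒ P = 619.5, q = 473.
Expenditure moves from 826×1299 = 1072974 to 619.5×473 = 293023.5; change = -779950.5.

-779950.5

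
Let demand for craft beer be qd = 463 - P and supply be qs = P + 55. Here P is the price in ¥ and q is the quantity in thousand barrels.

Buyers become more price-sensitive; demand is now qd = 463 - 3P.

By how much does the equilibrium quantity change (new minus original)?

Solve the original market: 463 - P = P + 55, hence P = 204 and q = 259.
With the change applied: demand qd = 463 - 3P, supply qs = P + 55.
Equate the new curves: 463 - 3P = P + 55, giving 408 = 4P, P = 102, q = 157.
Δq = 157 − 259 = -102.

-102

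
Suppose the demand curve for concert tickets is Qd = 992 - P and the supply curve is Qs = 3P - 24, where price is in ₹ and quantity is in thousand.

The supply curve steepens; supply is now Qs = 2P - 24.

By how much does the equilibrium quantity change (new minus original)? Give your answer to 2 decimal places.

Solve the original market: 992 - P = 3P - 24, hence P = 254 and Q = 738.
The shock moves the curves to Qd = 992 - P and Qs = 2P - 24.
New equilibrium: 992 - P = 2P - 24 ⇒ 1016 = 3P ⇒ P = 1016/3 ≈ 338.6667, Q = 1960/3 ≈ 653.3333.
ΔQ = 653.3333 − 738 = -84.67.

-84.67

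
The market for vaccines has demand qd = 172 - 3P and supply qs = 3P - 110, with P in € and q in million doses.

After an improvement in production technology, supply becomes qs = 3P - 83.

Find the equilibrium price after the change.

Original equilibrium: 172 - 3P = 3P - 110 gives 282 = 6P, so P = 47 and q = 31.
With the change applied: demand qd = 172 - 3P, supply qs = 3P - 83.
Setting them equal: 172 - 3P = 3P - 83 → 255 = 6P, so P = 42.5 and q = 44.5.

42.5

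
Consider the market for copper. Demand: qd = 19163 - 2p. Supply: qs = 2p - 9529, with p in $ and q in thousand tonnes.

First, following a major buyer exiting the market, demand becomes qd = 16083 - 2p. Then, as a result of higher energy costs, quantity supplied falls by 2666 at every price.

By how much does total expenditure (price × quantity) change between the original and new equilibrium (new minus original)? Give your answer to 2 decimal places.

Initially, 19163 - 2p = 2p - 9529, so 28692 = 4p and p = 7173, q = 4817.
The shock moves the curves to qd = 16083 - 2p and qs = 2p - 12195.
New equilibrium: 16083 - 2p = 2p - 12195 ⇒ 28278 = 4p ⇒ p = 7069.5, q = 1944.
Expenditure moves from 7173×4817 = 34552341 to 7069.5×1944 = 13743108; change = -20809233.00.

-20809233.00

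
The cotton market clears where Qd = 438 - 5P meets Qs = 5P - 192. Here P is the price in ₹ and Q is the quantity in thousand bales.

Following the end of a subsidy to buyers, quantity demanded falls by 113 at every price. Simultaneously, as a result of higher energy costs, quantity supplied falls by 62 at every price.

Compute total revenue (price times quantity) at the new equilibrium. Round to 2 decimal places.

Original equilibrium: 438 - 5P = 5P - 192 gives 630 = 10P, so P = 63 and Q = 123.
With the change applied: demand Qd = 325 - 5P, supply Qs = 5P - 254.
Clearing the new market: 325 - 5P = 5P - 254, so P = 57.9 and Q = 35.5.
New expenditure = 57.9 × 35.5 = 2055.45.

2055.45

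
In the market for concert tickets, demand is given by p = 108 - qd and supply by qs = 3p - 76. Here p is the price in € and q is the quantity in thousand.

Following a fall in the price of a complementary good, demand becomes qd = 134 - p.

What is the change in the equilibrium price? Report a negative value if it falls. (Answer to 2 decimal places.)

Original equilibrium: 108 - p = 3p - 76 gives 184 = 4p, so p = 46 and q = 62.
After the shift, demand is qd = 134 - p and supply is qs = 3p - 76.
Equate the new curves: 134 - p = 3p - 76, giving 210 = 4p, p = 52.5, q = 81.5.
Δp = 52.5 − 46 = +6.50.

+6.50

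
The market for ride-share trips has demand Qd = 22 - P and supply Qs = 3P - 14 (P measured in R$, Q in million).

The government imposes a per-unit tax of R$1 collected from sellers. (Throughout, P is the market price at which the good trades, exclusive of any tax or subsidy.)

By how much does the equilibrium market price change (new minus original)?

+0.75

Original equilibrium: 22 - P = 3P - 14 gives 36 = 4P, so P = 9 and Q = 13.
Since sellers keep the price net of the tax, the effective supply curve becomes Qs = 3P - 17.
Clearing the new market: 22 - P = 3P - 17, so P = 9.75 and Q = 12.25.
ΔP = 9.75 − 9 = +0.75.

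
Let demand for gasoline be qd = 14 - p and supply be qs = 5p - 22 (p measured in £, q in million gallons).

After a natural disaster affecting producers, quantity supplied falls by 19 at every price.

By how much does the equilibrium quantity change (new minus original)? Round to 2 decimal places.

Solve the original market: 14 - p = 5p - 22, hence p = 6 and q = 8.
The shock moves the curves to qd = 14 - p and qs = 5p - 41.
Equate the new curves: 14 - p = 5p - 41, giving 55 = 6p, p = 55/6 ≈ 9.1667, q = 29/6 ≈ 4.8333.
Δq = 4.8333 − 8 = -3.17.

-3.17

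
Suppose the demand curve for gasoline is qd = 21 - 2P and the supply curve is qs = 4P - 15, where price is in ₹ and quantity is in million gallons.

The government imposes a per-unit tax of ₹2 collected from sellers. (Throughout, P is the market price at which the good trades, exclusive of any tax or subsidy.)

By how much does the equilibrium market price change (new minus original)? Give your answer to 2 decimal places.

Original equilibrium: 21 - 2P = 4P - 15 gives 36 = 6P, so P = 6 and q = 9.
Since sellers keep the price net of the tax, the effective supply curve becomes qs = 4P - 23.
Equate the new curves: 21 - 2P = 4P - 23, giving 44 = 6P, P = 22/3 ≈ 7.3333, q = 19/3 ≈ 6.3333.
ΔP = 7.3333 − 6 = +1.33.

+1.33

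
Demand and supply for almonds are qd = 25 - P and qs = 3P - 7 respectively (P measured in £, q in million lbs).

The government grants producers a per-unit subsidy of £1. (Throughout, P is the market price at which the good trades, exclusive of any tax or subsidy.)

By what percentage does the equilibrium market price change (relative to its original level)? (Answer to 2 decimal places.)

Before the shock: 25 - P = 3P - 7 ⇒ 32 = 4P ⇒ P = 8, q = 17.
Since sellers receive the price plus the subsidy, the effective supply curve becomes qs = 3P - 4.
New equilibrium: 25 - P = 3P - 4 ⇒ 29 = 4P ⇒ P = 7.25, q = 17.75.
%ΔP = (7.25 − 8) / 8 × 100 = -9.38%.

-9.38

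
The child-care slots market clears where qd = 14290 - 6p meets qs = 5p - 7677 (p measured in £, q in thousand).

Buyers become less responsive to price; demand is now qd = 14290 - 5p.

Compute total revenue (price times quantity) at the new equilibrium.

Before the shock: 14290 - 6p = 5p - 7677 ⇒ 21967 = 11p ⇒ p = 1997, q = 2308.
The new curves are qd = 14290 - 5p (demand) and qs = 5p - 7677 (supply).
Setting them equal: 14290 - 5p = 5p - 7677 → 21967 = 10p, so p = 2196.7 and q = 3306.5.
New expenditure = 2196.7 × 3306.5 = 7263388.55.

7263388.55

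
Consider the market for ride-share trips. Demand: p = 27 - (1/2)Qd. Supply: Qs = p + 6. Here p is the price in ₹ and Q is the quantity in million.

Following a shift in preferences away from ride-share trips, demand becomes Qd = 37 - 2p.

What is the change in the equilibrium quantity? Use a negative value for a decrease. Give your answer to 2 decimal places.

-5.67

Original equilibrium: 54 - 2p = p + 6 gives 48 = 3p, so p = 16 and Q = 22.
The shock moves the curves to Qd = 37 - 2p and Qs = p + 6.
Equate the new curves: 37 - 2p = p + 6, giving 31 = 3p, p = 31/3 ≈ 10.3333, Q = 49/3 ≈ 16.3333.
ΔQ = 16.3333 − 22 = -5.67.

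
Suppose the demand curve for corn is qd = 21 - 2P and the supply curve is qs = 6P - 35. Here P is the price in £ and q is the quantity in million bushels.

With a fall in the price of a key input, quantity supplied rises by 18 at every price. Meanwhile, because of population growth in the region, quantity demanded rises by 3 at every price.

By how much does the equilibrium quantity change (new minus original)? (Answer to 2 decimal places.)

+6.75

Solve the original market: 21 - 2P = 6P - 35, hence P = 7 and q = 7.
With the change applied: demand qd = 24 - 2P, supply qs = 6P - 17.
Equate the new curves: 24 - 2P = 6P - 17, giving 41 = 8P, P = 5.125, q = 13.75.
Δq = 13.75 − 7 = +6.75.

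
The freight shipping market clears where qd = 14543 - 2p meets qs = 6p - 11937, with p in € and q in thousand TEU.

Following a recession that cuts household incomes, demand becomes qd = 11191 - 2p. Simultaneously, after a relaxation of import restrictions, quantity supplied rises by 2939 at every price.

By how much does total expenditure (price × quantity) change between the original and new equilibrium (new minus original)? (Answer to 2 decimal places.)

Original equilibrium: 14543 - 2p = 6p - 11937 gives 26480 = 8p, so p = 3310 and q = 7923.
The shock moves the curves to qd = 11191 - 2p and qs = 6p - 8998.
New equilibrium: 11191 - 2p = 6p - 8998 ⇒ 20189 = 8p ⇒ p = 2523.625, q = 6143.75.
Expenditure moves from 3310×7923 = 26225130 to 2523.625×6143.75 = 15504521.09375; change = -10720608.91.

-10720608.91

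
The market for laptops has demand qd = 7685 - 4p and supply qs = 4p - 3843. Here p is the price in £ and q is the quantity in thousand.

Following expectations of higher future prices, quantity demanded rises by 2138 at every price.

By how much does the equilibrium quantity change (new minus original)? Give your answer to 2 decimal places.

+1069.00

Original equilibrium: 7685 - 4p = 4p - 3843 gives 11528 = 8p, so p = 1441 and q = 1921.
The shock moves the curves to qd = 9823 - 4p and qs = 4p - 3843.
Equate the new curves: 9823 - 4p = 4p - 3843, giving 13666 = 8p, p = 1708.25, q = 2990.
Δq = 2990 − 1921 = +1069.00.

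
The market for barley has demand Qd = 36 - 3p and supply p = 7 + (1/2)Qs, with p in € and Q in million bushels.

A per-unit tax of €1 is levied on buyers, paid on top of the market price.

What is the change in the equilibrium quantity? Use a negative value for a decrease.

Before the shock: 36 - 3p = 2p - 14 ⇒ 50 = 5p ⇒ p = 10, Q = 6.
Since buyers pay the price plus the tax, the effective demand curve becomes Qd = 33 - 3p.
New equilibrium: 33 - 3p = 2p - 14 ⇒ 47 = 5p ⇒ p = 9.4, Q = 4.8.
ΔQ = 4.8 − 6 = -1.2.

-1.2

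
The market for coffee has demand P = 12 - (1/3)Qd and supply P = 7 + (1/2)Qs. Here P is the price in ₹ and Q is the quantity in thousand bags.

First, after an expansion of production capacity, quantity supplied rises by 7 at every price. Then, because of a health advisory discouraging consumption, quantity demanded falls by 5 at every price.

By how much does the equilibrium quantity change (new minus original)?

Initially, 36 - 3P = 2P - 14, so 50 = 5P and P = 10, Q = 6.
The new curves are Qd = 31 - 3P (demand) and Qs = 2P - 7 (supply).
Setting them equal: 31 - 3P = 2P - 7 → 38 = 5P, so P = 7.6 and Q = 8.2.
ΔQ = 8.2 − 6 = +2.2.

+2.2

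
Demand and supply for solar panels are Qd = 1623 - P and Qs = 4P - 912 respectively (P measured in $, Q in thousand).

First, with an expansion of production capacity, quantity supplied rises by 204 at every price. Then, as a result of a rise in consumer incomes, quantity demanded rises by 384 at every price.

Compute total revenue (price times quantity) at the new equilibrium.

794952

Initially, 1623 - P = 4P - 912, so 2535 = 5P and P = 507, Q = 1116.
After the shift, demand is Qd = 2007 - P and supply is Qs = 4P - 708.
Setting them equal: 2007 - P = 4P - 708 → 2715 = 5P, so P = 543 and Q = 1464.
New expenditure = 543 × 1464 = 794952.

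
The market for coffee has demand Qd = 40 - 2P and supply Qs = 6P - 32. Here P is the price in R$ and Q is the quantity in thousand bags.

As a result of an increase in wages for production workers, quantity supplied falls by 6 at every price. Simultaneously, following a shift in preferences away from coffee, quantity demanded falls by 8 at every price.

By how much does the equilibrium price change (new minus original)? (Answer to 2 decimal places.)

Before the shock: 40 - 2P = 6P - 32 ⇒ 72 = 8P ⇒ P = 9, Q = 22.
The new curves are Qd = 32 - 2P (demand) and Qs = 6P - 38 (supply).
Equate the new curves: 32 - 2P = 6P - 38, giving 70 = 8P, P = 8.75, Q = 14.5.
ΔP = 8.75 − 9 = -0.25.

-0.25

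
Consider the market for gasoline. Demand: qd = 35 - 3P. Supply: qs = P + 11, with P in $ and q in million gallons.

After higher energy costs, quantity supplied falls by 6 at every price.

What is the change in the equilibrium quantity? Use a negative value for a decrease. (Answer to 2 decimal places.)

-4.50

Before the shock: 35 - 3P = P + 11 ⇒ 24 = 4P ⇒ P = 6, q = 17.
With the change applied: demand qd = 35 - 3P, supply qs = P + 5.
Clearing the new market: 35 - 3P = P + 5, so P = 7.5 and q = 12.5.
Δq = 12.5 − 17 = -4.50.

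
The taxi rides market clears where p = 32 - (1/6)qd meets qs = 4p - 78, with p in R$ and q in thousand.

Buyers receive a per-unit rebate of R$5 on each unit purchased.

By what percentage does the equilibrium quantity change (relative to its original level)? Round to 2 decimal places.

+40.00

Original equilibrium: 192 - 6p = 4p - 78 gives 270 = 10p, so p = 27 and q = 30.
Since buyers' out-of-pocket price is the market price minus the rebate, the effective demand curve becomes qd = 222 - 6p.
Equate the new curves: 222 - 6p = 4p - 78, giving 300 = 10p, p = 30, q = 42.
%Δq = (42 − 30) / 30 × 100 = +40.00%.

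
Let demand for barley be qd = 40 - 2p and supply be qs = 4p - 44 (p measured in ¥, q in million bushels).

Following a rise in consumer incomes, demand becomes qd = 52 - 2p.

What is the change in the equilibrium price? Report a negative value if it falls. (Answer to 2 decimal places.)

+2.00

Solve the original market: 40 - 2p = 4p - 44, hence p = 14 and q = 12.
The shock moves the curves to qd = 52 - 2p and qs = 4p - 44.
Setting them equal: 52 - 2p = 4p - 44 → 96 = 6p, so p = 16 and q = 20.
Δp = 16 − 14 = +2.00.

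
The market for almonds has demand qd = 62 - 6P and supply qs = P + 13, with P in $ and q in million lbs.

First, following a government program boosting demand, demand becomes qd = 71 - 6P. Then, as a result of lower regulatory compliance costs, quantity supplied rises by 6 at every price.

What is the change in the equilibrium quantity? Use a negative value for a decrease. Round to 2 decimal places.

Before the shock: 62 - 6P = P + 13 ⇒ 49 = 7P ⇒ P = 7, q = 20.
After the shift, demand is qd = 71 - 6P and supply is qs = P + 19.
Equate the new curves: 71 - 6P = P + 19, giving 52 = 7P, P = 52/7 ≈ 7.4286, q = 185/7 ≈ 26.4286.
Δq = 26.4286 − 20 = +6.43.

+6.43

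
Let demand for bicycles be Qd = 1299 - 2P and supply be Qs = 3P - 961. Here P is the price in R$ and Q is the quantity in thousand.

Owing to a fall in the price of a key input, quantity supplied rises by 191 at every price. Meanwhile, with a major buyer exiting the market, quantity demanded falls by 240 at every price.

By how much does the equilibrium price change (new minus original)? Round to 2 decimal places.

-86.20

Initially, 1299 - 2P = 3P - 961, so 2260 = 5P and P = 452, Q = 395.
After the shift, demand is Qd = 1059 - 2P and supply is Qs = 3P - 770.
Equate the new curves: 1059 - 2P = 3P - 770, giving 1829 = 5P, P = 365.8, Q = 327.4.
ΔP = 365.8 − 452 = -86.20.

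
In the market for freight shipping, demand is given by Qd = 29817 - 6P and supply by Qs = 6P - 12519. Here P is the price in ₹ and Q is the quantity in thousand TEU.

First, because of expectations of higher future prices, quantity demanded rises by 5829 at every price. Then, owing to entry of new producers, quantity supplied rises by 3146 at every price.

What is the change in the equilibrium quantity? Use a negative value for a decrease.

+4487.5

Original equilibrium: 29817 - 6P = 6P - 12519 gives 42336 = 12P, so P = 3528 and Q = 8649.
With the change applied: demand Qd = 35646 - 6P, supply Qs = 6P - 9373.
Equate the new curves: 35646 - 6P = 6P - 9373, giving 45019 = 12P, P = 45019/12 ≈ 3751.5833, Q = 13136.5.
ΔQ = 13136.5 − 8649 = +4487.5.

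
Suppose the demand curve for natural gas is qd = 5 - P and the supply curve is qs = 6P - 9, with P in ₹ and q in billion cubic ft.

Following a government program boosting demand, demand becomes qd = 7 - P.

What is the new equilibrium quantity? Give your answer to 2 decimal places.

Before the shock: 5 - P = 6P - 9 ⇒ 14 = 7P ⇒ P = 2, q = 3.
With the change applied: demand qd = 7 - P, supply qs = 6P - 9.
New equilibrium: 7 - P = 6P - 9 ⇒ 16 = 7P ⇒ P = 16/7 ≈ 2.2857, q = 33/7 ≈ 4.7143.

4.71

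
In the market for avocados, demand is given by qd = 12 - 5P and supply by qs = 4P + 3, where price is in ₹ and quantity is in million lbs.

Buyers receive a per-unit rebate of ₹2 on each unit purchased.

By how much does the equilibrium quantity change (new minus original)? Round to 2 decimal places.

Before the shock: 12 - 5P = 4P + 3 ⇒ 9 = 9P ⇒ P = 1, q = 7.
Since buyers' out-of-pocket price is the market price minus the rebate, the effective demand curve becomes qd = 22 - 5P.
New equilibrium: 22 - 5P = 4P + 3 ⇒ 19 = 9P ⇒ P = 19/9 ≈ 2.1111, q = 103/9 ≈ 11.4444.
Δq = 11.4444 − 7 = +4.44.

+4.44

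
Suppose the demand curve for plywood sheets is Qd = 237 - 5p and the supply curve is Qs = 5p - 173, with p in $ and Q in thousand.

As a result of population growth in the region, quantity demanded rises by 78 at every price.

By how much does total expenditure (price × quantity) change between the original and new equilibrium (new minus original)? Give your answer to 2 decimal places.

+2152.80

Initially, 237 - 5p = 5p - 173, so 410 = 10p and p = 41, Q = 32.
The new curves are Qd = 315 - 5p (demand) and Qs = 5p - 173 (supply).
Equate the new curves: 315 - 5p = 5p - 173, giving 488 = 10p, p = 48.8, Q = 71.
Expenditure moves from 41×32 = 1312 to 48.8×71 = 3464.8; change = +2152.80.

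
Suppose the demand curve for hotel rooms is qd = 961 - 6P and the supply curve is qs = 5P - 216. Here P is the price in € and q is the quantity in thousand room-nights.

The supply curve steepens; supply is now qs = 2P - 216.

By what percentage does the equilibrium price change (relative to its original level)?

Initially, 961 - 6P = 5P - 216, so 1177 = 11P and P = 107, q = 319.
With the change applied: demand qd = 961 - 6P, supply qs = 2P - 216.
Equate the new curves: 961 - 6P = 2P - 216, giving 1177 = 8P, P = 147.125, q = 78.25.
%ΔP = (147.125 − 107) / 107 × 100 = +37.5%.

+37.5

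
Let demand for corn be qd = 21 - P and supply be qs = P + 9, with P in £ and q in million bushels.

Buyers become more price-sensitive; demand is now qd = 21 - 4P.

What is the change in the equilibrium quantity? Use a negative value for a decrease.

-3.6

Original equilibrium: 21 - P = P + 9 gives 12 = 2P, so P = 6 and q = 15.
The new curves are qd = 21 - 4P (demand) and qs = P + 9 (supply).
Equate the new curves: 21 - 4P = P + 9, giving 12 = 5P, P = 2.4, q = 11.4.
Δq = 11.4 − 15 = -3.6.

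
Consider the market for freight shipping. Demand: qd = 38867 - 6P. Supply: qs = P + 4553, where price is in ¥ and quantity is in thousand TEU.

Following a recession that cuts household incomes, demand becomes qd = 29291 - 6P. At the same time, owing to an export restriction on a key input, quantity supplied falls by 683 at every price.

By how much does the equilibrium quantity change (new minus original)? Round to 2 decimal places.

-1953.43

Original equilibrium: 38867 - 6P = P + 4553 gives 34314 = 7P, so P = 4902 and q = 9455.
With the change applied: demand qd = 29291 - 6P, supply qs = P + 3870.
New equilibrium: 29291 - 6P = P + 3870 ⇒ 25421 = 7P ⇒ P = 25421/7 ≈ 3631.5714, q = 52511/7 ≈ 7501.5714.
Δq = 7501.5714 − 9455 = -1953.43.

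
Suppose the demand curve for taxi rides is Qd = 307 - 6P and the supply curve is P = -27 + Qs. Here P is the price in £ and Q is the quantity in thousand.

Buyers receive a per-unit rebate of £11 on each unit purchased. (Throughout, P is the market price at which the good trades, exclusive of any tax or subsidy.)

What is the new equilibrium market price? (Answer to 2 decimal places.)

49.43

Solve the original market: 307 - 6P = P + 27, hence P = 40 and Q = 67.
Since buyers' out-of-pocket price is the market price minus the rebate, the effective demand curve becomes Qd = 373 - 6P.
Setting them equal: 373 - 6P = P + 27 → 346 = 7P, so P = 346/7 ≈ 49.4286 and Q = 535/7 ≈ 76.4286.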